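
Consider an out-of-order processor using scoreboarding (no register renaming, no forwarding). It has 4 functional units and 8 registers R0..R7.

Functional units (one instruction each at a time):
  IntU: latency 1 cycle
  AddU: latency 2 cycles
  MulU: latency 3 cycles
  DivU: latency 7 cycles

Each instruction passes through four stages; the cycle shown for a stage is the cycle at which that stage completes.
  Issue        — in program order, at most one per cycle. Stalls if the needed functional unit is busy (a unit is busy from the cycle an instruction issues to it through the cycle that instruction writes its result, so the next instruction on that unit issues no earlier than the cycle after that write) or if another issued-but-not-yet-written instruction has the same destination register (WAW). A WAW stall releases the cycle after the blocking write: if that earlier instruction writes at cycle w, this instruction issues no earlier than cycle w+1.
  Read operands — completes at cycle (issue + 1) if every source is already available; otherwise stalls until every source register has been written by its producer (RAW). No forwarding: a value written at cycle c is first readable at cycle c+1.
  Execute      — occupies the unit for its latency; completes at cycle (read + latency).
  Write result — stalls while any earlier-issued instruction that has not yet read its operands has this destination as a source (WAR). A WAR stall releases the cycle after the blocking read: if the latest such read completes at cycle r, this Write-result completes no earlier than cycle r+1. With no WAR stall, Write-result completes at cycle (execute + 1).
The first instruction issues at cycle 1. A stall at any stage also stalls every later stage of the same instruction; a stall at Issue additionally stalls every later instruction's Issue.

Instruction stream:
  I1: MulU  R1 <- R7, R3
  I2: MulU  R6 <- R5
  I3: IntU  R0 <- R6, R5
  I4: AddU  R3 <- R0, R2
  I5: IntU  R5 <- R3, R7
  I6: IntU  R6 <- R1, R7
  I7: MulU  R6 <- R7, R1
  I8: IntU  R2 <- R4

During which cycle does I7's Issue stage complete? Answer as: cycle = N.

[1] I1 dispatched to MulU
[2] I1 operands ready
[5] I1 complete
[6] R1←I1
[7] I2 dispatched to MulU
[8] I2 operands ready · I3 dispatched to IntU
[9] I4 dispatched to AddU
[11] I2 complete
[12] R6←I2
[13] I3 operands ready
[14] I3 complete
[15] R0←I3
[16] I4 operands ready · I5 dispatched to IntU
[18] I4 complete
[19] R3←I4
[20] I5 operands ready
[21] I5 complete
[22] R5←I5
[23] I6 dispatched to IntU
[24] I6 operands ready
[25] I6 complete
[26] R6←I6
[27] I7 dispatched to MulU
[28] I7 operands ready · I8 dispatched to IntU
[29] I8 operands ready
[30] I8 complete
[31] I7 complete · R2←I8
[32] R6←I7

cycle = 27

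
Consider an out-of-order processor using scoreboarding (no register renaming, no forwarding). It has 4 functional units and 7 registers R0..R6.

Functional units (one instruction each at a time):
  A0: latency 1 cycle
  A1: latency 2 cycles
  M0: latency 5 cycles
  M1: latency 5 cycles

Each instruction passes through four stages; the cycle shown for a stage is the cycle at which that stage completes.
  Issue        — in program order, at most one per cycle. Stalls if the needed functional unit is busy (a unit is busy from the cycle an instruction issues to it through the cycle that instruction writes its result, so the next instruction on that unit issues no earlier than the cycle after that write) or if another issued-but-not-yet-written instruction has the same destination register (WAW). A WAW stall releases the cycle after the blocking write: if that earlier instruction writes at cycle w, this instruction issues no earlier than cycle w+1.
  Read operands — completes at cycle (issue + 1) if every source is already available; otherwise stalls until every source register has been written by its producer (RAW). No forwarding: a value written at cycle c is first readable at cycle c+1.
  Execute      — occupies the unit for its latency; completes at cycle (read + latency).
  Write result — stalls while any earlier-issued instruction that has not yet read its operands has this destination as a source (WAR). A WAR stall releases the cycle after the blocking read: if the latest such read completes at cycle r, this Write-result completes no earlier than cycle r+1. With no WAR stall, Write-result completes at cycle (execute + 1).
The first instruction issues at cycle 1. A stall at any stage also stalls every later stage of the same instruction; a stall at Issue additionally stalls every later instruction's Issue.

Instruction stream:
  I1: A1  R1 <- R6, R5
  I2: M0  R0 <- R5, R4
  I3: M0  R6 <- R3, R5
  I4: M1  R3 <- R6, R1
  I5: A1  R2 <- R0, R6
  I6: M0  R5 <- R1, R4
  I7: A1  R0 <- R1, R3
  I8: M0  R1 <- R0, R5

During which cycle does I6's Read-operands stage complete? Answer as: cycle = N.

cycle = 19

I1 -> (1, 2, 4, 5)
I2 -> (2, 3, 8, 9)
I3 -> (10, 11, 16, 17)  // struct: M0 busy until I2 writes@9
I4 -> (11, 18, 23, 24)  // RAW R6: wait I3 write@17
I5 -> (12, 18, 20, 21)  // RAW R6: wait I3 write@17
I6 -> (18, 19, 24, 25)  // struct: M0 busy until I3 writes@17
I7 -> (22, 25, 27, 28)  // struct: A1 busy until I5 writes@21, RAW R3: wait I4 write@24
I8 -> (26, 29, 34, 35)  // struct: M0 busy until I6 writes@25, RAW R0: wait I7 write@28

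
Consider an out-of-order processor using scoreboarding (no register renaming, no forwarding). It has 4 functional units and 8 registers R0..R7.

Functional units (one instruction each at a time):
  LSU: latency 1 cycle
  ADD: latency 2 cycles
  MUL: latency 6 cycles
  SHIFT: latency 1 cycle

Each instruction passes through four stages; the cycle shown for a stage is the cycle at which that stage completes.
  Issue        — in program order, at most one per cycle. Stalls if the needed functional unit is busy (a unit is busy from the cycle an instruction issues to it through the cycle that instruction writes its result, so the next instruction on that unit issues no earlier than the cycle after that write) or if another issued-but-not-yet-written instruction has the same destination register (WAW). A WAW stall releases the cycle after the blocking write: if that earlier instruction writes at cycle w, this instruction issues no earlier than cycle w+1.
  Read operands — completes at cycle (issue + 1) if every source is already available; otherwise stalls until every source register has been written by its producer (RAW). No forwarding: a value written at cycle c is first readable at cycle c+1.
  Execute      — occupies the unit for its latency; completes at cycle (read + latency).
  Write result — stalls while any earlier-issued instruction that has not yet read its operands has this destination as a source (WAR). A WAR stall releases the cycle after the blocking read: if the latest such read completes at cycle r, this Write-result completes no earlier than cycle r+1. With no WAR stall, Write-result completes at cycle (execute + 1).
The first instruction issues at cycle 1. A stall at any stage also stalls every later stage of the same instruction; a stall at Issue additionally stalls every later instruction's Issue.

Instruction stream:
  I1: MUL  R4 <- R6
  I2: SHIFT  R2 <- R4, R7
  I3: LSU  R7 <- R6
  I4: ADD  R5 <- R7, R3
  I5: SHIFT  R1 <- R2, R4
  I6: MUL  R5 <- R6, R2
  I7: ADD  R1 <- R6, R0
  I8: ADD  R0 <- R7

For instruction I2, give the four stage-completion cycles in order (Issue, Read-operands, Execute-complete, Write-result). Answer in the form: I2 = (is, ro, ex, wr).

[I1] 1/2/8/9
[I2] 2/10/11/12  (RAW R4: wait I1 write@9)
[I3] 3/4/5/11  (WAR R7: wait I2 read@10)
[I4] 4/12/14/15  (RAW R7: wait I3 write@11)
[I5] 13/14/15/16  (struct: SHIFT busy until I2 writes@12)
[I6] 16/17/23/24  (WAW R5: wait I4 write@15)
[I7] 17/18/20/21
[I8] 22/23/25/26  (struct: ADD busy until I7 writes@21)

I2 = (2, 10, 11, 12)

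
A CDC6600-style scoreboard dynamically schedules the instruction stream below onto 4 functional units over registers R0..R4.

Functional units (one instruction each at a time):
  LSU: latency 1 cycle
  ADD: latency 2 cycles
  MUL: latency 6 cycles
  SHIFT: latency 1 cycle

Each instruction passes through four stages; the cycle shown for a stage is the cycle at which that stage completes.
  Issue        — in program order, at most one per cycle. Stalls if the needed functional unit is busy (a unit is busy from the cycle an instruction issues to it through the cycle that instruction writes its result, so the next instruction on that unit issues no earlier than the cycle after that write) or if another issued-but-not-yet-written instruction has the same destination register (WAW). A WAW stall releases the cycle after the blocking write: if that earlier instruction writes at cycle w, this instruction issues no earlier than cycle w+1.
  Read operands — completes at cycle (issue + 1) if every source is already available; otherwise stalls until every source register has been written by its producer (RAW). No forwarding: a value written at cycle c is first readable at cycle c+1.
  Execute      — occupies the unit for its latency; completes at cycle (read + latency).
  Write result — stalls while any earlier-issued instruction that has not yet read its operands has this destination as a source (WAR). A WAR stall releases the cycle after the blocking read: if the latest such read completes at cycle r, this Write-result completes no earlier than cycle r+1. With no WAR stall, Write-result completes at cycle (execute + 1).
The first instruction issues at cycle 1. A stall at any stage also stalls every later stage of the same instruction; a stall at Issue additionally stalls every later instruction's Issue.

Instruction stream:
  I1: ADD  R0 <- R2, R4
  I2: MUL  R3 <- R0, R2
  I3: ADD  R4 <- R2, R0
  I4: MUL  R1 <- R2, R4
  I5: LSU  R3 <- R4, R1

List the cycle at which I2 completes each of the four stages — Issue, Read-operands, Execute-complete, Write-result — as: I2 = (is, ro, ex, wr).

I2 = (2, 6, 12, 13)

[I1] 1/2/4/5
[I2] 2/6/12/13  (RAW R0: wait I1 write@5)
[I3] 6/7/9/10  (struct: ADD busy until I1 writes@5)
[I4] 14/15/21/22  (struct: MUL busy until I2 writes@13)
[I5] 15/23/24/25  (RAW R1: wait I4 write@22)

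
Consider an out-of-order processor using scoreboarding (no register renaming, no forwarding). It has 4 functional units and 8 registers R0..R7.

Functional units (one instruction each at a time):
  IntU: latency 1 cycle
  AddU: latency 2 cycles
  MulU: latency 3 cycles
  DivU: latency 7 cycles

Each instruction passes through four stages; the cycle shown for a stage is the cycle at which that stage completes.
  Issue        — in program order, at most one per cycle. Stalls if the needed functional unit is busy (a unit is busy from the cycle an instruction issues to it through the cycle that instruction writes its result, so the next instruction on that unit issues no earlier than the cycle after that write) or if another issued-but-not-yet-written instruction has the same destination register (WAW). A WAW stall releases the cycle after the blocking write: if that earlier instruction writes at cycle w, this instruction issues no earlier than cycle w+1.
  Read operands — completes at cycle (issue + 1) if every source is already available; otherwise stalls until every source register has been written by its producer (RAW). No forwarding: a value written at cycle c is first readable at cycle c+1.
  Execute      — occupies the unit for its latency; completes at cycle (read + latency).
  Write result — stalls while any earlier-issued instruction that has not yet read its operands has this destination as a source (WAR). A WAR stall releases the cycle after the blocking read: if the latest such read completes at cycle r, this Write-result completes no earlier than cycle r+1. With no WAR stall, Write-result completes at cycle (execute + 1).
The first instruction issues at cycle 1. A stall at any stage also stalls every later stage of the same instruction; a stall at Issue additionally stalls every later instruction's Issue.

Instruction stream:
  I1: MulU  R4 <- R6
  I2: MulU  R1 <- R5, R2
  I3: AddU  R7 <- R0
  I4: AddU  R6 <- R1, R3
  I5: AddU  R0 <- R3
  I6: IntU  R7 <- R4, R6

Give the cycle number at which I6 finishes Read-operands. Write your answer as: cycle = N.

c1: I1 dispatched to MulU
c2: I1 operands ready
c5: I1 complete
c6: R4←I1
c7: I2 dispatched to MulU
c8: I2 operands ready | I3 dispatched to AddU
c9: I3 operands ready
c11: I2 complete | I3 complete
c12: R1←I2 | R7←I3
c13: I4 dispatched to AddU
c14: I4 operands ready
c16: I4 complete
c17: R6←I4
c18: I5 dispatched to AddU
c19: I5 operands ready | I6 dispatched to IntU
c20: I6 operands ready
c21: I5 complete | I6 complete
c22: R0←I5 | R7←I6

cycle = 20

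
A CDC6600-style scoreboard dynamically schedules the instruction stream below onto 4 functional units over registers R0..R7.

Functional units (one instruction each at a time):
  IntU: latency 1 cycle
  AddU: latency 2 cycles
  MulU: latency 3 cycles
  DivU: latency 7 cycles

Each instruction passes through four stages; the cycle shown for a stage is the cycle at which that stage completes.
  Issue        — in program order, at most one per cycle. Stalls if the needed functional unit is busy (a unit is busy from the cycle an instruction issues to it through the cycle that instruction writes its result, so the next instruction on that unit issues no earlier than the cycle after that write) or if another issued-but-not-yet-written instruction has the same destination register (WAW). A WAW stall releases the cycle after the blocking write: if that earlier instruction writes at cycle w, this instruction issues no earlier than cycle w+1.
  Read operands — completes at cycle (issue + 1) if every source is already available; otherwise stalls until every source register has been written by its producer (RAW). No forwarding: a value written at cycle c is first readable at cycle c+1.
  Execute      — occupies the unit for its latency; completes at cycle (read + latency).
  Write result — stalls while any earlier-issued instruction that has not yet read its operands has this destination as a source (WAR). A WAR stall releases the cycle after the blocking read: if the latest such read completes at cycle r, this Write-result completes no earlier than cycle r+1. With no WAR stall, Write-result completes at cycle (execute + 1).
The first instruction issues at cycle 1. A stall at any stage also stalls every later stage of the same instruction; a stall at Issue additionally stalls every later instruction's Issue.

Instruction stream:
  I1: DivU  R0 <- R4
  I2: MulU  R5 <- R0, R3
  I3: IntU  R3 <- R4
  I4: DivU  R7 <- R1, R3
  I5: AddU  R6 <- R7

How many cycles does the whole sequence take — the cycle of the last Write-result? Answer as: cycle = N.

1) issue 1, read 2, done 9, write 10
2) issue 2, read 11, done 14, write 15  <RAW R0: wait I1 write@10>
3) issue 3, read 4, done 5, write 12  <WAR R3: wait I2 read@11>
4) issue 11, read 13, done 20, write 21  <struct: DivU busy until I1 writes@10 / RAW R3: wait I3 write@12>
5) issue 12, read 22, done 24, write 25  <RAW R7: wait I4 write@21>

cycle = 25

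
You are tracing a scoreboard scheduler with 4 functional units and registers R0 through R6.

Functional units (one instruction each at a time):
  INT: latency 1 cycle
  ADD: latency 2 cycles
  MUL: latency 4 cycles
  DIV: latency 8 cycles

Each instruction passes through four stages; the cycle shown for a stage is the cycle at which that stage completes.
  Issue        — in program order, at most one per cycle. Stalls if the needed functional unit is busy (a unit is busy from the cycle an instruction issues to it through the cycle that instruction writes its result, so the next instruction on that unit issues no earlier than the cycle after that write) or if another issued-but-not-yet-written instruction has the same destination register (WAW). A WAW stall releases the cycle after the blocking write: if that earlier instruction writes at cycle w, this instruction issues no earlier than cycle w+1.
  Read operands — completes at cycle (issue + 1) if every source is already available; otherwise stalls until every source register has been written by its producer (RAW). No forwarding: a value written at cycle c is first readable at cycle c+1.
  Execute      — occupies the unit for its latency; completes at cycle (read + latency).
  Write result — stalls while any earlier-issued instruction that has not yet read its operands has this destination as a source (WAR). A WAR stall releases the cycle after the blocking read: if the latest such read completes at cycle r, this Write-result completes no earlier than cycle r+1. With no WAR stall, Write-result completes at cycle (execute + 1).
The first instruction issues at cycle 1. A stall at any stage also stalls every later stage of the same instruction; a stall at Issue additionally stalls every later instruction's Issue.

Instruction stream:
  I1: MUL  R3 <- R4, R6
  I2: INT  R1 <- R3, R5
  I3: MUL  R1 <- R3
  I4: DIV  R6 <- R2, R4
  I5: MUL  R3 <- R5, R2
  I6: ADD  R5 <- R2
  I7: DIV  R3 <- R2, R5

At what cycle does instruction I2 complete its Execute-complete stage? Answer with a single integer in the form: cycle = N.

cycle = 9

I1  is:1  ro:2  ex:6  wr:7
I2  is:2  ro:8  ex:9  wr:10  — RAW R3: wait I1 write@7
I3  is:11  ro:12  ex:16  wr:17  — WAW R1: wait I2 write@10
I4  is:12  ro:13  ex:21  wr:22
I5  is:18  ro:19  ex:23  wr:24  — struct: MUL busy until I3 writes@17
I6  is:19  ro:20  ex:22  wr:23
I7  is:25  ro:26  ex:34  wr:35  — WAW R3: wait I5 write@24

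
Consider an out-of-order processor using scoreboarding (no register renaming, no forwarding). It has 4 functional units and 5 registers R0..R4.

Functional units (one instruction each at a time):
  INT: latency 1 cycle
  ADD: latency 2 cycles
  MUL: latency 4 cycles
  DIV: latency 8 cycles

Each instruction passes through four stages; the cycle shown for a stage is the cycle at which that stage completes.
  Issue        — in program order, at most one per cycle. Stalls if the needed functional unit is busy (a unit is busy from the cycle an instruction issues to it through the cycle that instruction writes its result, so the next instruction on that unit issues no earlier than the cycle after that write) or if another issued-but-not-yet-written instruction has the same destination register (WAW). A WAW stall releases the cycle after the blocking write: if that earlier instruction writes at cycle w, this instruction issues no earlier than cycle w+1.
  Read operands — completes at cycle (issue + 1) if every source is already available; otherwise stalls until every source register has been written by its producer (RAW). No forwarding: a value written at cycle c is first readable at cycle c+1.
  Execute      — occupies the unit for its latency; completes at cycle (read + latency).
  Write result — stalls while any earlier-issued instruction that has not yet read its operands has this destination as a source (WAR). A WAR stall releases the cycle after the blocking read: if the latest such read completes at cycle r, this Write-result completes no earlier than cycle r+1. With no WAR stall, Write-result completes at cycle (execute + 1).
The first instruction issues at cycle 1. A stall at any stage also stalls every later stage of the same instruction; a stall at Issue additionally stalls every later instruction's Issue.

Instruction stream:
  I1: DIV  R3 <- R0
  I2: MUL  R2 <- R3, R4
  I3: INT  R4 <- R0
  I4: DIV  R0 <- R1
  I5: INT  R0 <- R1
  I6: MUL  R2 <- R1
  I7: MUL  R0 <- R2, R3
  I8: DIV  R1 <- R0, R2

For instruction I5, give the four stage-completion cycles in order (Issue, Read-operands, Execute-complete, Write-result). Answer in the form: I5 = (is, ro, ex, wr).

c1: I1 issues→DIV
c2: I1 reads | I2 issues→MUL
c3: I3 issues→INT
c4: I3 reads
c5: I3 exec-done
c10: I1 exec-done
c11: I1 writes R3
c12: I2 reads | I4 issues→DIV
c13: I3 writes R4 | I4 reads
c16: I2 exec-done
c17: I2 writes R2
c21: I4 exec-done
c22: I4 writes R0
c23: I5 issues→INT
c24: I5 reads | I6 issues→MUL
c25: I5 exec-done | I6 reads
c26: I5 writes R0
c29: I6 exec-done
c30: I6 writes R2
c31: I7 issues→MUL
c32: I7 reads | I8 issues→DIV
c36: I7 exec-done
c37: I7 writes R0
c38: I8 reads
c46: I8 exec-done
c47: I8 writes R1

I5 = (23, 24, 25, 26)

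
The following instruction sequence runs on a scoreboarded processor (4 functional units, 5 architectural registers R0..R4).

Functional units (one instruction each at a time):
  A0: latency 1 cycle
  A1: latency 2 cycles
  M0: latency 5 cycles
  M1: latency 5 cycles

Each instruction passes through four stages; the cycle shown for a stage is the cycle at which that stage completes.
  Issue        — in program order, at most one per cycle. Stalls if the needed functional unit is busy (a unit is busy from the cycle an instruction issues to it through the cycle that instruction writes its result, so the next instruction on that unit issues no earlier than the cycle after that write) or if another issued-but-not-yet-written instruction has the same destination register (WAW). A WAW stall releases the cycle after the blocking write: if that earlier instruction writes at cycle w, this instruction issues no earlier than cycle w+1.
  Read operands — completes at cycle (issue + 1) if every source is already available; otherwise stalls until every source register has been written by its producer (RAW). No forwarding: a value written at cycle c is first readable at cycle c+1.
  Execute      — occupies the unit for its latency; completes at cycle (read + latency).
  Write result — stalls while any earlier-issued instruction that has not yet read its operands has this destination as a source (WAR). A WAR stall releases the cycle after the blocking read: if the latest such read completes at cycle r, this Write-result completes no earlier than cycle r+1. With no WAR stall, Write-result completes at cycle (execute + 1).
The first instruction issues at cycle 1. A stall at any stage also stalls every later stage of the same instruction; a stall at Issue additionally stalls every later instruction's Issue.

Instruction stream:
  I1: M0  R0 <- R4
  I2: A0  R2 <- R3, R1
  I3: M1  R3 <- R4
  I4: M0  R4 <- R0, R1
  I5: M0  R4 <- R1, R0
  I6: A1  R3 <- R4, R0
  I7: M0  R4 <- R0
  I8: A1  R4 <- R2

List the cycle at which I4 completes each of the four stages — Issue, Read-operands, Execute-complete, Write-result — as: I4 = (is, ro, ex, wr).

c1: issue I1 (M0)
c2: I1 read-ops, issue I2 (A0)
c3: I2 read-ops, issue I3 (M1)
c4: I2 finished on A0, I3 read-ops
c5: I2→R2
c7: I1 finished on M0
c8: I1→R0
c9: I3 finished on M1, issue I4 (M0)
c10: I3→R3, I4 read-ops
c15: I4 finished on M0
c16: I4→R4
c17: issue I5 (M0)
c18: I5 read-ops, issue I6 (A1)
c23: I5 finished on M0
c24: I5→R4
c25: I6 read-ops, issue I7 (M0)
c26: I7 read-ops
c27: I6 finished on A1
c28: I6→R3
c31: I7 finished on M0
c32: I7→R4
c33: issue I8 (A1)
c34: I8 read-ops
c36: I8 finished on A1
c37: I8→R4

I4 = (9, 10, 15, 16)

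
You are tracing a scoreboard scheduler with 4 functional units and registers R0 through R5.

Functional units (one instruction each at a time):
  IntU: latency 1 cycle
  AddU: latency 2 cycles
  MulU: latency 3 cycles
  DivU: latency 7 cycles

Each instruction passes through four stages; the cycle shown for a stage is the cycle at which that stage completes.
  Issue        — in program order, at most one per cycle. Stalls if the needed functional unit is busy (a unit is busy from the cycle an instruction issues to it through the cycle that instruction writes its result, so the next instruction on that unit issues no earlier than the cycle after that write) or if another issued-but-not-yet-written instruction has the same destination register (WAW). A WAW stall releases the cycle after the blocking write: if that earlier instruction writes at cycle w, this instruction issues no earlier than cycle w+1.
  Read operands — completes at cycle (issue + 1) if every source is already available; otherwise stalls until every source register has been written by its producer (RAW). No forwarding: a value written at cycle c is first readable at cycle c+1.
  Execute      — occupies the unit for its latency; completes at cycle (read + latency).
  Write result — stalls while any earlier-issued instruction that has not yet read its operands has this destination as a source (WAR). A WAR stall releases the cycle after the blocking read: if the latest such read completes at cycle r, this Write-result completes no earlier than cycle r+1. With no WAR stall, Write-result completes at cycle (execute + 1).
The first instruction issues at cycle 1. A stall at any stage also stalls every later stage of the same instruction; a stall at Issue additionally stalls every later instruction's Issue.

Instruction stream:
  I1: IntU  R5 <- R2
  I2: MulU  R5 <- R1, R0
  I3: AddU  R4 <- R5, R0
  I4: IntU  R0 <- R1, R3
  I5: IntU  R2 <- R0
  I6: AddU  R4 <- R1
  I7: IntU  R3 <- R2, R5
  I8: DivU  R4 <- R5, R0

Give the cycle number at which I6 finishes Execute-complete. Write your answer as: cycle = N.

cycle = 18

[1] I1→IntU
[2] I1 RO
[3] I1 EX
[4] I1 WR R5
[5] I2→MulU
[6] I2 RO; I3→AddU
[7] I4→IntU
[8] I4 RO
[9] I2 EX; I4 EX
[10] I2 WR R5
[11] I3 RO
[12] I4 WR R0
[13] I3 EX; I5→IntU
[14] I3 WR R4; I5 RO
[15] I5 EX; I6→AddU
[16] I5 WR R2; I6 RO
[17] I7→IntU
[18] I6 EX; I7 RO
[19] I6 WR R4; I7 EX
[20] I7 WR R3; I8→DivU
[21] I8 RO
[28] I8 EX
[29] I8 WR R4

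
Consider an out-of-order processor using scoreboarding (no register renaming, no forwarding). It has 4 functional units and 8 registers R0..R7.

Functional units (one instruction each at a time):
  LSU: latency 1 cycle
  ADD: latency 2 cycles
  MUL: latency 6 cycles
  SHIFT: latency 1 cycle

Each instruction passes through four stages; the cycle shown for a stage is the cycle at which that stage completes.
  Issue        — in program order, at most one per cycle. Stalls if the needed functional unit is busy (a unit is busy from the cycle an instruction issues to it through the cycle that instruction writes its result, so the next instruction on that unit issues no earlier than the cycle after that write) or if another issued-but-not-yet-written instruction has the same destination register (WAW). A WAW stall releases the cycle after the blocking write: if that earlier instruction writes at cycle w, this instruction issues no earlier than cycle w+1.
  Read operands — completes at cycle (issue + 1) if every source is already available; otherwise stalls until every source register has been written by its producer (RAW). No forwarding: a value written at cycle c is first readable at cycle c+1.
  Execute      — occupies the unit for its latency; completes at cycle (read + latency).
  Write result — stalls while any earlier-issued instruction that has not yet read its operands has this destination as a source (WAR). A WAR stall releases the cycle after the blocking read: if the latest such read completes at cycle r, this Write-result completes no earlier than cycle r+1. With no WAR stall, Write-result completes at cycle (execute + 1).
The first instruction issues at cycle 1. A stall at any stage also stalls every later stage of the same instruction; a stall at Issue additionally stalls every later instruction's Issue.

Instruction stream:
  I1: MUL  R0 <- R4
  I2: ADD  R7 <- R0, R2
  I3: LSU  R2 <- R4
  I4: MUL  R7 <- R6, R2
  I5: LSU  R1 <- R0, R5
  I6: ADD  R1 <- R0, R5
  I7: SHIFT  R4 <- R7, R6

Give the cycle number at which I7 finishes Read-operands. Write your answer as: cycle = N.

cycle = 23

[I1] 1/2/8/9
[I2] 2/10/12/13  (RAW R0: wait I1 write@9)
[I3] 3/4/5/11  (WAR R2: wait I2 read@10)
[I4] 14/15/21/22  (WAW R7: wait I2 write@13)
[I5] 15/16/17/18
[I6] 19/20/22/23  (WAW R1: wait I5 write@18)
[I7] 20/23/24/25  (RAW R7: wait I4 write@22)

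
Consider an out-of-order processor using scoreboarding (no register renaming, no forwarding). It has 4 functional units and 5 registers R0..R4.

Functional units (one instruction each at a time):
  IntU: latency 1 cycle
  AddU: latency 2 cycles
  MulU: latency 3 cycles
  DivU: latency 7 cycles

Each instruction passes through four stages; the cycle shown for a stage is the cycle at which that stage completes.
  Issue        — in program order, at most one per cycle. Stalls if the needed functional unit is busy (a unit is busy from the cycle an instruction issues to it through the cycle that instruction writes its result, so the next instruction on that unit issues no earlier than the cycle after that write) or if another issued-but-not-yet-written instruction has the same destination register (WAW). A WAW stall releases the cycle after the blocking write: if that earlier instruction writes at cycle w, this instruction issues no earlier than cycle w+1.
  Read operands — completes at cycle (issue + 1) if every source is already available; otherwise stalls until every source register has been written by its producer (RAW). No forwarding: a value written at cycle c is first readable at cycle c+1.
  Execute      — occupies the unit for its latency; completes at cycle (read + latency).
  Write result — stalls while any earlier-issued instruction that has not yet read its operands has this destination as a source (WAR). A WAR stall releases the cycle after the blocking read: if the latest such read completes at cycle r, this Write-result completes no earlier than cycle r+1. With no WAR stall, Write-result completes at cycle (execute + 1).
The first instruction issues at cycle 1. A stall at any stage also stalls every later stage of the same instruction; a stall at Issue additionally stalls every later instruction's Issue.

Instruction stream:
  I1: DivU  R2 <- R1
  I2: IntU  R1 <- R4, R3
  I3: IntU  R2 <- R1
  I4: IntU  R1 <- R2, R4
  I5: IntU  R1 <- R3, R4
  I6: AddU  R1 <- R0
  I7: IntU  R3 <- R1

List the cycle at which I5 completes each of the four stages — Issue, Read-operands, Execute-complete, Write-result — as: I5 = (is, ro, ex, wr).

I5 = (19, 20, 21, 22)

[I1] 1/2/9/10
[I2] 2/3/4/5
[I3] 11/12/13/14  (WAW R2: wait I1 write@10)
[I4] 15/16/17/18  (struct: IntU busy until I3 writes@14)
[I5] 19/20/21/22  (struct: IntU busy until I4 writes@18)
[I6] 23/24/26/27  (WAW R1: wait I5 write@22)
[I7] 24/28/29/30  (RAW R1: wait I6 write@27)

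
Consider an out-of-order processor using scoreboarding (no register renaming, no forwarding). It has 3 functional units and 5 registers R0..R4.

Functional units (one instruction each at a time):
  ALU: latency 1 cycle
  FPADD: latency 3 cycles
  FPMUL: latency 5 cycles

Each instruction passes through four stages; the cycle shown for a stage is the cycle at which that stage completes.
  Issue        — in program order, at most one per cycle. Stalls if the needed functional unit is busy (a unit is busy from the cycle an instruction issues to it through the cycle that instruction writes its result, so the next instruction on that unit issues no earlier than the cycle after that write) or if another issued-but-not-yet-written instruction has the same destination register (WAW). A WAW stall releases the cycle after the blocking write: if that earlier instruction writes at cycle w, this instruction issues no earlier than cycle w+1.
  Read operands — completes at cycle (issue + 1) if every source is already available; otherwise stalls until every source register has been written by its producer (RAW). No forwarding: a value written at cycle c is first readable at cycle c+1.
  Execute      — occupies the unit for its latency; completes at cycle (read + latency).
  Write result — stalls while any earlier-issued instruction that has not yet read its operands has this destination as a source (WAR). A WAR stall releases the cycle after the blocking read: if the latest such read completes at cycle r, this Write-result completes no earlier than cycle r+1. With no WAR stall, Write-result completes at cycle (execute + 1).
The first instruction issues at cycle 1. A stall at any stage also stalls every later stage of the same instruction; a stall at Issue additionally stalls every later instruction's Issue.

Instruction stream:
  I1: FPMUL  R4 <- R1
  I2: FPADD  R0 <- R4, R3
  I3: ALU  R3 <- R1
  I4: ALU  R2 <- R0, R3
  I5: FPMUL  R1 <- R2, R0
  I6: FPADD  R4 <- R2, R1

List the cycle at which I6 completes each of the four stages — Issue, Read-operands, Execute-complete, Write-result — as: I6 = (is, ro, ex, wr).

I1  is:1  ro:2  ex:7  wr:8
I2  is:2  ro:9  ex:12  wr:13  — RAW R4: wait I1 write@8
I3  is:3  ro:4  ex:5  wr:10  — WAR R3: wait I2 read@9
I4  is:11  ro:14  ex:15  wr:16  — struct: ALU busy until I3 writes@10, RAW R0: wait I2 write@13
I5  is:12  ro:17  ex:22  wr:23  — RAW R2: wait I4 write@16
I6  is:14  ro:24  ex:27  wr:28  — struct: FPADD busy until I2 writes@13, RAW R1: wait I5 write@23

I6 = (14, 24, 27, 28)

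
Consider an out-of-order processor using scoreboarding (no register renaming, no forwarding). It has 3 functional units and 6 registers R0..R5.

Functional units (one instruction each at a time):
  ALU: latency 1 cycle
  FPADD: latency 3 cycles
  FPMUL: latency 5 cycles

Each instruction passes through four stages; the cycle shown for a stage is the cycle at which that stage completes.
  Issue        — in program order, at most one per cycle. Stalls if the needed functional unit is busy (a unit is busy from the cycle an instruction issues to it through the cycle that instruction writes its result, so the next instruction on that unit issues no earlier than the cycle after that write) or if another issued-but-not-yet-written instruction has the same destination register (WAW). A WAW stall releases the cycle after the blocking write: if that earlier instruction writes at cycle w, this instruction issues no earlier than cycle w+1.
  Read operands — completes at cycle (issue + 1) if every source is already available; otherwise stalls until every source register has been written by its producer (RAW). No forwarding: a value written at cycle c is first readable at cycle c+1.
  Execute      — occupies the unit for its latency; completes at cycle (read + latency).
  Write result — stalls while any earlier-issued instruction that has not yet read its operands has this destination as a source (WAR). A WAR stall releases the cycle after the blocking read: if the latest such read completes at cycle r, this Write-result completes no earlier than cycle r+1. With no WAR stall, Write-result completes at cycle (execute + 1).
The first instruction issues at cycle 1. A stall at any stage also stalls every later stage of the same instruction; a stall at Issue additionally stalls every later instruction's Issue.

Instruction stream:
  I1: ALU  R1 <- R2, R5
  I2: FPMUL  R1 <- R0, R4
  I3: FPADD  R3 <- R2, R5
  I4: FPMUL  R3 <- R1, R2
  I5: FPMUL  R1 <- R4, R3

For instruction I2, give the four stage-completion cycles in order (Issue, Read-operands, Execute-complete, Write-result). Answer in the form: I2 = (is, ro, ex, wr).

I2 = (5, 6, 11, 12)

  I1 | 1 | 2 | 3 | 4
  I2 | 5 | 6 | 11 | 12   WAW R1: wait I1 write@4
  I3 | 6 | 7 | 10 | 11
  I4 | 13 | 14 | 19 | 20   struct: FPMUL busy until I2 writes@12
  I5 | 21 | 22 | 27 | 28   struct: FPMUL busy until I4 writes@20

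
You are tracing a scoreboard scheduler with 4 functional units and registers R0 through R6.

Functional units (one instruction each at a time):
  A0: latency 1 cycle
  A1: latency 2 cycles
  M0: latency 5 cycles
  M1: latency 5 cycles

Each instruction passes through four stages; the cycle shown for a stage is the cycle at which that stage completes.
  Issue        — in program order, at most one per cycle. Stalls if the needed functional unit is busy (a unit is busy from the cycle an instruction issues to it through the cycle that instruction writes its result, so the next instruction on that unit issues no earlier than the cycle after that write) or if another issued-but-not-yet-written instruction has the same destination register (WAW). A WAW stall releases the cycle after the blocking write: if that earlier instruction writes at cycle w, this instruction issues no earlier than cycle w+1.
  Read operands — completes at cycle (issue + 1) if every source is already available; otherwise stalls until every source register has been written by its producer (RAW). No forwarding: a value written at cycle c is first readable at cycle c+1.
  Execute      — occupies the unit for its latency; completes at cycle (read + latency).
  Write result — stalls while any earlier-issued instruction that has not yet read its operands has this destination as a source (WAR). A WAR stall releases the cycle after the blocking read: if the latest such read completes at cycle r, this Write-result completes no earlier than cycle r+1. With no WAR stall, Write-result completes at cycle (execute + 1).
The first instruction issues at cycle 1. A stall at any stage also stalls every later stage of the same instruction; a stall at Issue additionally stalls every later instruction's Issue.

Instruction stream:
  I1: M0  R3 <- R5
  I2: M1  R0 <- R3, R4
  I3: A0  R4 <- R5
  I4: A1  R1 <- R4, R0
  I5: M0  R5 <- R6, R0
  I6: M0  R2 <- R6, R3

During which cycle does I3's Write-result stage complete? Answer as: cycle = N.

  I1 | 1 | 2 | 7 | 8
  I2 | 2 | 9 | 14 | 15   RAW R3: wait I1 write@8
  I3 | 3 | 4 | 5 | 10   WAR R4: wait I2 read@9
  I4 | 4 | 16 | 18 | 19   RAW R0: wait I2 write@15
  I5 | 9 | 16 | 21 | 22   struct: M0 busy until I1 writes@8 · RAW R0: wait I2 write@15
  I6 | 23 | 24 | 29 | 30   struct: M0 busy until I5 writes@22

cycle = 10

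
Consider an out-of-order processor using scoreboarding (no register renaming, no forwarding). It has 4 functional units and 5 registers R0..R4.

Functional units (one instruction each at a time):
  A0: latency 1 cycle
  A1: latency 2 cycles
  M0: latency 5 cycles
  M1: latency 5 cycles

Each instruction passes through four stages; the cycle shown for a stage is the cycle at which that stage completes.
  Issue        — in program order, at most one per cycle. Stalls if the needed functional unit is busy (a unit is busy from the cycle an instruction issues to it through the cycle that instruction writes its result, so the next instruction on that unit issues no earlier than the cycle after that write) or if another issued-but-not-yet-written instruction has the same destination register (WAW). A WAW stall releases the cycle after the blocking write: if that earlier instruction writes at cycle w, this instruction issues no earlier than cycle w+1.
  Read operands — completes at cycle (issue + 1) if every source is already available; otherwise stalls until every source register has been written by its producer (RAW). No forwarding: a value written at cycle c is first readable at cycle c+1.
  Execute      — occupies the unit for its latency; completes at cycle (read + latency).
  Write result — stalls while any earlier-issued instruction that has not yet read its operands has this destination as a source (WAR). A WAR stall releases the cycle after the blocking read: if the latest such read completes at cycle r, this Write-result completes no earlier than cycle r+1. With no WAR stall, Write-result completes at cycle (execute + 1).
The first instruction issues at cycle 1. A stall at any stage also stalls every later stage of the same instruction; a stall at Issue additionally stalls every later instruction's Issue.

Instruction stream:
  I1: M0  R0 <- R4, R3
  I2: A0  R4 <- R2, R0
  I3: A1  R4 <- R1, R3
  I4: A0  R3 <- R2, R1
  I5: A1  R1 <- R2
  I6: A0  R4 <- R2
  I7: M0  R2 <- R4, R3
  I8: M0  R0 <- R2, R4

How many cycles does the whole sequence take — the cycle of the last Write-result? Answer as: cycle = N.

cycle = 36

c1: issue I1 (M0)
c2: I1 read-ops · issue I2 (A0)
c7: I1 finished on M0
c8: I1→R0
c9: I2 read-ops
c10: I2 finished on A0
c11: I2→R4
c12: issue I3 (A1)
c13: I3 read-ops · issue I4 (A0)
c14: I4 read-ops
c15: I3 finished on A1 · I4 finished on A0
c16: I3→R4 · I4→R3
c17: issue I5 (A1)
c18: I5 read-ops · issue I6 (A0)
c19: I6 read-ops · issue I7 (M0)
c20: I5 finished on A1 · I6 finished on A0
c21: I5→R1 · I6→R4
c22: I7 read-ops
c27: I7 finished on M0
c28: I7→R2
c29: issue I8 (M0)
c30: I8 read-ops
c35: I8 finished on M0
c36: I8→R0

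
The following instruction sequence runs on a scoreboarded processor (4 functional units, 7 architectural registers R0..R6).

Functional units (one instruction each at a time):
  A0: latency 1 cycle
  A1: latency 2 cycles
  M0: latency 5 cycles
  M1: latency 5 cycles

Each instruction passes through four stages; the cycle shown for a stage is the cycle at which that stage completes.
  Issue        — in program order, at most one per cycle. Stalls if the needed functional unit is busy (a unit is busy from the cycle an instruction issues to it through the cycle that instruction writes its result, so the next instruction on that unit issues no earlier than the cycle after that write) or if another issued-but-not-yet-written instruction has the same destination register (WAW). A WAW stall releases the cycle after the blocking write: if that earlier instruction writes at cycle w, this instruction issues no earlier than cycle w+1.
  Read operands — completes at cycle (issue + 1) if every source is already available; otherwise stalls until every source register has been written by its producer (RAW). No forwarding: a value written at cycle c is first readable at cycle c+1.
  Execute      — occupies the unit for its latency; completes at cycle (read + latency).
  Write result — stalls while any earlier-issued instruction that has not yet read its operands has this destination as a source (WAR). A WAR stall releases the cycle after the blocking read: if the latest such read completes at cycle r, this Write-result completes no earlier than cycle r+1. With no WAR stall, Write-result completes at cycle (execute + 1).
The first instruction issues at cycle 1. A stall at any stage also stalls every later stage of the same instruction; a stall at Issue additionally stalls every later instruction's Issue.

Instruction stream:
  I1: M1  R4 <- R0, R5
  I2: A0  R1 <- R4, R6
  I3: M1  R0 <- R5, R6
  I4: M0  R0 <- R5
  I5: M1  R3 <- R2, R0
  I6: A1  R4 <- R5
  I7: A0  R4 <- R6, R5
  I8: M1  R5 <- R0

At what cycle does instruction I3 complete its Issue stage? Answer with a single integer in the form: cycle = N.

cycle = 9

I1: IS=1 RO=2 EX=7 WR=8
I2: IS=2 RO=9 EX=10 WR=11  [RAW R4: wait I1 write@8]
I3: IS=9 RO=10 EX=15 WR=16  [struct: M1 busy until I1 writes@8]
I4: IS=17 RO=18 EX=23 WR=24  [WAW R0: wait I3 write@16]
I5: IS=18 RO=25 EX=30 WR=31  [RAW R0: wait I4 write@24]
I6: IS=19 RO=20 EX=22 WR=23
I7: IS=24 RO=25 EX=26 WR=27  [WAW R4: wait I6 write@23]
I8: IS=32 RO=33 EX=38 WR=39  [struct: M1 busy until I5 writes@31]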